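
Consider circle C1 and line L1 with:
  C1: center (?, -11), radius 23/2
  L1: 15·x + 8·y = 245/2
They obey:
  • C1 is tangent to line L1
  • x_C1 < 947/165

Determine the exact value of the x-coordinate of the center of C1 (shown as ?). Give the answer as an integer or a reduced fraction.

1. [C1‖L1]  x_C1² − (421/15)x_C1 + 406/15 = 0  ⇒  x_C1 = 1 or 406/15
2. given x_C1 < 947/165: keep 1

1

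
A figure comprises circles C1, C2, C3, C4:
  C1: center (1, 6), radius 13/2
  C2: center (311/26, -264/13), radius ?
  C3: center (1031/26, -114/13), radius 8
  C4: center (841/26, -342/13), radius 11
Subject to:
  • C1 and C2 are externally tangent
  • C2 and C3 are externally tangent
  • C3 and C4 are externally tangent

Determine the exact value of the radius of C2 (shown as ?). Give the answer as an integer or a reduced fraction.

22

1. [ext C1·C2]  r_C2² + 13r_C2 − 770 = 0  ⇒  r_C2 = 22 (r>0 drops 1)
2. [ext C2·C3]  r_C2² + 16r_C2 − 836 = 0  ⇒  r_C2 = 22 (r>0 drops 1)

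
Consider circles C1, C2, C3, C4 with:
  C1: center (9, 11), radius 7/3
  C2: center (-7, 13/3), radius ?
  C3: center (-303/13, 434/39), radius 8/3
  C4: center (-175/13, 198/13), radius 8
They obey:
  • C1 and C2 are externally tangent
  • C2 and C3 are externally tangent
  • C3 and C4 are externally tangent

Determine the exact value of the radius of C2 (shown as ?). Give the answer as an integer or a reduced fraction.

1. [ext C1·C2]  r_C2² + (14/3)r_C2 − 295 = 0  ⇒  r_C2 = 15 (r>0 drops 1)
2. [ext C2·C3]  r_C2² + (16/3)r_C2 − 305 = 0  ⇒  r_C2 = 15 (r>0 drops 1)

15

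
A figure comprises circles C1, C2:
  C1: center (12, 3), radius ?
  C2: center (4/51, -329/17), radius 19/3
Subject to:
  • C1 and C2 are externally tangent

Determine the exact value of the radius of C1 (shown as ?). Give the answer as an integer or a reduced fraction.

19

1. [ext C1·C2]  r_C1² + (38/3)r_C1 − 1805/3 = 0  ⇒  r_C1 = 19 (r>0 drops 1)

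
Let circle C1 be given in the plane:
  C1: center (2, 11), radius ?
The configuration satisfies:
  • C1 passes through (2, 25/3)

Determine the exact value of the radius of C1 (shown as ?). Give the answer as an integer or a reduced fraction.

8/3

1. [C1∋P]  r_C1² − 64/9 = 0  ⇒  r_C1 = 8/3 (r>0 drops 1)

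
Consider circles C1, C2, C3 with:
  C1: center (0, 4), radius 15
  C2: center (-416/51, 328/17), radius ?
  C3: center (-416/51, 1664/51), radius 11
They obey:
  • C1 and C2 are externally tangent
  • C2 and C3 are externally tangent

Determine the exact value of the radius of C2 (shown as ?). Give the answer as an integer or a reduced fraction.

7/3

1. [ext C1·C2]  r_C2² + 30r_C2 − 679/9 = 0  ⇒  r_C2 = 7/3 (r>0 drops 1)
2. [ext C2·C3]  r_C2² + 22r_C2 − 511/9 = 0  ⇒  r_C2 = 7/3 (r>0 drops 1)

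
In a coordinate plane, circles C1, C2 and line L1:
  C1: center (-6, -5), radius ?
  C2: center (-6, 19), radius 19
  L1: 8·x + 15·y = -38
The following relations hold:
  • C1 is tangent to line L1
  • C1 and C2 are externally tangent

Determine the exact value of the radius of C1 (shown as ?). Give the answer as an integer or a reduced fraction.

1. [C1‖L1]  r_C1² − 25 = 0  ⇒  r_C1 = 5 (r>0 drops 1)
2. [ext C1·C2]  r_C1² + 38r_C1 − 215 = 0  ⇒  r_C1 = 5 (r>0 drops 1)

5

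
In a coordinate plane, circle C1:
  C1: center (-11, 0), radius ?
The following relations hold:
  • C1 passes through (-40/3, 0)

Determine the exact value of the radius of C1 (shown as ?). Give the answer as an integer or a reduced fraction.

7/3

1. [C1∋P]  r_C1² − 49/9 = 0  ⇒  r_C1 = 7/3 (r>0 drops 1)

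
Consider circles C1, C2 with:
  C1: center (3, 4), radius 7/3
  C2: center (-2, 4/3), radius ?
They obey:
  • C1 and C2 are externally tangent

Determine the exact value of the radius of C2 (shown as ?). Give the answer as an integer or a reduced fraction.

10/3

1. [ext C1·C2]  r_C2² + (14/3)r_C2 − 80/3 = 0  ⇒  r_C2 = 10/3 (r>0 drops 1)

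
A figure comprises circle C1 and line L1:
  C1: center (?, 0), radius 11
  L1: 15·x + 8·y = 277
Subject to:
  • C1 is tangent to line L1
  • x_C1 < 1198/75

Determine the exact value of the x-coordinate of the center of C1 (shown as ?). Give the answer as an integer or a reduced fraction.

6

1. [C1‖L1]  x_C1² − (554/15)x_C1 + 928/5 = 0  ⇒  x_C1 = 6 or 464/15
2. given x_C1 < 1198/75: keep 6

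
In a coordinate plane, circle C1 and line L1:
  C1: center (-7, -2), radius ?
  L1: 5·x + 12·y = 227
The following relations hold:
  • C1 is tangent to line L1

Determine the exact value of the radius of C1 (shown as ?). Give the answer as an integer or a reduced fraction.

22

1. [C1‖L1]  r_C1² − 484 = 0  ⇒  r_C1 = 22 (r>0 drops 1)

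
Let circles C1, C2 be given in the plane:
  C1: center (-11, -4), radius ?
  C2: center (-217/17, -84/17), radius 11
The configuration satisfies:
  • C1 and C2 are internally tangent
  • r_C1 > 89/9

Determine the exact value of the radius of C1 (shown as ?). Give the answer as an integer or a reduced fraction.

13

1. [int C1,C2]  r_C1² − 22r_C1 + 117 = 0  ⇒  r_C1 = 9 or 13
2. given r_C1 > 89/9: keep 13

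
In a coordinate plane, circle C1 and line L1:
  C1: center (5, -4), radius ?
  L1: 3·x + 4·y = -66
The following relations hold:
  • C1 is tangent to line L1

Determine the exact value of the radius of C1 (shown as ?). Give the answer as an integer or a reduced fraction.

13

1. [C1‖L1]  r_C1² − 169 = 0  ⇒  r_C1 = 13 (r>0 drops 1)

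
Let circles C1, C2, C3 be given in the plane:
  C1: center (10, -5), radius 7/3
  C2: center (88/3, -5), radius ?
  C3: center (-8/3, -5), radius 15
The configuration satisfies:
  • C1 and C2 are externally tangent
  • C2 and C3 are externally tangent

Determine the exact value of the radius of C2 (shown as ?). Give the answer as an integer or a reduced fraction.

1. [ext C1·C2]  r_C2² + (14/3)r_C2 − 1105/3 = 0  ⇒  r_C2 = 17 (r>0 drops 1)
2. [ext C2·C3]  r_C2² + 30r_C2 − 799 = 0  ⇒  r_C2 = 17 (r>0 drops 1)

17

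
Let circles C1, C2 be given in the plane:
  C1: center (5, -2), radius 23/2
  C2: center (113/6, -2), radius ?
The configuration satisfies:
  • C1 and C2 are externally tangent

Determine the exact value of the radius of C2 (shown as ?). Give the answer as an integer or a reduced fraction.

1. [ext C1·C2]  r_C2² + 23r_C2 − 532/9 = 0  ⇒  r_C2 = 7/3 (r>0 drops 1)

7/3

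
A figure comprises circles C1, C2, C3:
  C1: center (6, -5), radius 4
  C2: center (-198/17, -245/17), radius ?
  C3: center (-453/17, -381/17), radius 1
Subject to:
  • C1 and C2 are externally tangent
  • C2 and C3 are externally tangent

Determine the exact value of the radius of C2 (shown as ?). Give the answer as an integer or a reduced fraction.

1. [ext C1·C2]  r_C2² + 8r_C2 − 384 = 0  ⇒  r_C2 = 16 (r>0 drops 1)
2. [ext C2·C3]  r_C2² + 2r_C2 − 288 = 0  ⇒  r_C2 = 16 (r>0 drops 1)

16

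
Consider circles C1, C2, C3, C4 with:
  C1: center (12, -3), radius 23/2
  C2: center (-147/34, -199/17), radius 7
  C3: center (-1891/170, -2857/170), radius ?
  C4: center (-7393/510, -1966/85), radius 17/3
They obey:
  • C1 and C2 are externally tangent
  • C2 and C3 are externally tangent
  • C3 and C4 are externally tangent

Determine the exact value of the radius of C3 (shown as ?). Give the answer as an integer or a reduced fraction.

3/2

1. [ext C2·C3]  r_C3² + 14r_C3 − 93/4 = 0  ⇒  r_C3 = 3/2 (r>0 drops 1)
2. [ext C3·C4]  r_C3² + (34/3)r_C3 − 77/4 = 0  ⇒  r_C3 = 3/2 (r>0 drops 1)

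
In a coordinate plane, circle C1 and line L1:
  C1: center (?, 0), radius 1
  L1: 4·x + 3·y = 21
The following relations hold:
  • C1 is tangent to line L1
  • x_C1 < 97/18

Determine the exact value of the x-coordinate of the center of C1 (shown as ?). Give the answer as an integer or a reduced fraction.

4

1. [C1‖L1]  x_C1² − (21/2)x_C1 + 26 = 0  ⇒  x_C1 = 4 or 13/2
2. given x_C1 < 97/18: keep 4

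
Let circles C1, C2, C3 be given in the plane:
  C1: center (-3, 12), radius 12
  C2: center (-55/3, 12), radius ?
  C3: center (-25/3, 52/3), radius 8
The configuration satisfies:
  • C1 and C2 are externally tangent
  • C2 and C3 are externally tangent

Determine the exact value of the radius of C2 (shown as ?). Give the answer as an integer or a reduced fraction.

10/3

1. [ext C1·C2]  r_C2² + 24r_C2 − 820/9 = 0  ⇒  r_C2 = 10/3 (r>0 drops 1)
2. [ext C2·C3]  r_C2² + 16r_C2 − 580/9 = 0  ⇒  r_C2 = 10/3 (r>0 drops 1)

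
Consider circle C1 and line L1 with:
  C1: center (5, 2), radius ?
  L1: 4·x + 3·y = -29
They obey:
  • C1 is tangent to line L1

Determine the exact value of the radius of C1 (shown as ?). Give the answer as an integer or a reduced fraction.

11

1. [C1‖L1]  r_C1² − 121 = 0  ⇒  r_C1 = 11 (r>0 drops 1)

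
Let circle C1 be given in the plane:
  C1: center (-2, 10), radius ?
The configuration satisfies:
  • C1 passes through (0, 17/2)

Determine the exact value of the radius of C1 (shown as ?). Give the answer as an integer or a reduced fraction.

1. [C1∋P]  r_C1² − 25/4 = 0  ⇒  r_C1 = 5/2 (r>0 drops 1)

5/2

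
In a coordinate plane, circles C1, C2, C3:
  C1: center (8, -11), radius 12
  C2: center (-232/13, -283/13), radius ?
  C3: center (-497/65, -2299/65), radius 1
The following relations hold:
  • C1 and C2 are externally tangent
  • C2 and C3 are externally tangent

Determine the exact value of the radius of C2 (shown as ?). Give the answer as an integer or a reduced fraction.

16

1. [ext C1·C2]  r_C2² + 24r_C2 − 640 = 0  ⇒  r_C2 = 16 (r>0 drops 1)
2. [ext C2·C3]  r_C2² + 2r_C2 − 288 = 0  ⇒  r_C2 = 16 (r>0 drops 1)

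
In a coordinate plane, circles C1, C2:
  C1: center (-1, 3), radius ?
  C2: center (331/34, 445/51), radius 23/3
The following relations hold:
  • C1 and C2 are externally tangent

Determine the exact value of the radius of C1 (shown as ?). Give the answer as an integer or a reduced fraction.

9/2

1. [ext C1·C2]  r_C1² + (46/3)r_C1 − 357/4 = 0  ⇒  r_C1 = 9/2 (r>0 drops 1)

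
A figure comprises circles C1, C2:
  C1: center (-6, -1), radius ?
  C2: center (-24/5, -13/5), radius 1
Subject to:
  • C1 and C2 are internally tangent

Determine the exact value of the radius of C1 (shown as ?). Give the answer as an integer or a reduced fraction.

1. [int C1,C2]  r_C1² − 2r_C1 − 3 = 0  ⇒  r_C1 = 3 (r>0 drops 1)

3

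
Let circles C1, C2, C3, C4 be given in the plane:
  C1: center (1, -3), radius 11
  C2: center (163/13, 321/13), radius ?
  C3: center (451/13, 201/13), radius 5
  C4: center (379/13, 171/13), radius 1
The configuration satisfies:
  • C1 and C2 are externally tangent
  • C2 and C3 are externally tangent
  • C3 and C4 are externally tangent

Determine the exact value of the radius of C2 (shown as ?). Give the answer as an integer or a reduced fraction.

19

1. [ext C1·C2]  r_C2² + 22r_C2 − 779 = 0  ⇒  r_C2 = 19 (r>0 drops 1)
2. [ext C2·C3]  r_C2² + 10r_C2 − 551 = 0  ⇒  r_C2 = 19 (r>0 drops 1)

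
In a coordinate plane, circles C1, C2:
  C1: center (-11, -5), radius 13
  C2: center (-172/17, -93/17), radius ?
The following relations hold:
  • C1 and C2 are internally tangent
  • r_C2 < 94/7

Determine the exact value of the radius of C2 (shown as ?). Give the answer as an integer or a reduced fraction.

1. [int C1,C2]  r_C2² − 26r_C2 + 168 = 0  ⇒  r_C2 = 12 or 14
2. given r_C2 < 94/7: keep 12

12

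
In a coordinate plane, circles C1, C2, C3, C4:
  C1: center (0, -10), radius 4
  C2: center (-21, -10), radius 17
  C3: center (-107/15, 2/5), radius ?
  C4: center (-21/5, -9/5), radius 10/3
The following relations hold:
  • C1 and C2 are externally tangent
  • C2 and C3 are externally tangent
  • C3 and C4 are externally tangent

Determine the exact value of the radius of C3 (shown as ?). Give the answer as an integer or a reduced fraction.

1/3

1. [ext C2·C3]  r_C3² + 34r_C3 − 103/9 = 0  ⇒  r_C3 = 1/3 (r>0 drops 1)
2. [ext C3·C4]  r_C3² + (20/3)r_C3 − 7/3 = 0  ⇒  r_C3 = 1/3 (r>0 drops 1)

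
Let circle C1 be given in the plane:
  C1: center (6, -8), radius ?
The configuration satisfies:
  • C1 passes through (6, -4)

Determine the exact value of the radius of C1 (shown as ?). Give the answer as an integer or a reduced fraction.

1. [C1∋P]  r_C1² − 16 = 0  ⇒  r_C1 = 4 (r>0 drops 1)

4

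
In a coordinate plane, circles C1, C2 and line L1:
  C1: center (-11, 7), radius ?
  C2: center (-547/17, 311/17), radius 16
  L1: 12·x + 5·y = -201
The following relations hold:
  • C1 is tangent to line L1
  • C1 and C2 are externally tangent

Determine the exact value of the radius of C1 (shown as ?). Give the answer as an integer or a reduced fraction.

8

1. [C1‖L1]  r_C1² − 64 = 0  ⇒  r_C1 = 8 (r>0 drops 1)
2. [ext C1·C2]  r_C1² + 32r_C1 − 320 = 0  ⇒  r_C1 = 8 (r>0 drops 1)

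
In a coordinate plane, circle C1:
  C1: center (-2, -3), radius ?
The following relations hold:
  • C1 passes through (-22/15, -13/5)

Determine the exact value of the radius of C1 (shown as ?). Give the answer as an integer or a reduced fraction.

1. [C1∋P]  r_C1² − 4/9 = 0  ⇒  r_C1 = 2/3 (r>0 drops 1)

2/3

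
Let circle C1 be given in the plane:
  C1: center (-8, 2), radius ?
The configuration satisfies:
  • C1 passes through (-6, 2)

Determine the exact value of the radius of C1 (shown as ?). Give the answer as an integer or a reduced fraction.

2

1. [C1∋P]  r_C1² − 4 = 0  ⇒  r_C1 = 2 (r>0 drops 1)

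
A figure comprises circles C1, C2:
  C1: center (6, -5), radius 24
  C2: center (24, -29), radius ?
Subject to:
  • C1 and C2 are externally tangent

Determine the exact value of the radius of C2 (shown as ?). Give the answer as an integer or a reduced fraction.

1. [ext C1·C2]  r_C2² + 48r_C2 − 324 = 0  ⇒  r_C2 = 6 (r>0 drops 1)

6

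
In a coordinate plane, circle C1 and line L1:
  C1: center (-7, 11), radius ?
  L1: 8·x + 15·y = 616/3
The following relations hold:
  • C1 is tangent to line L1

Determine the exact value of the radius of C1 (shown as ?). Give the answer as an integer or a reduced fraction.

1. [C1‖L1]  r_C1² − 289/9 = 0  ⇒  r_C1 = 17/3 (r>0 drops 1)

17/3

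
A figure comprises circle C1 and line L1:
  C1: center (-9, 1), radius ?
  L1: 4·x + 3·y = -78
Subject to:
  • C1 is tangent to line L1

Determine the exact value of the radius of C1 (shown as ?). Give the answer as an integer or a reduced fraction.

1. [C1‖L1]  r_C1² − 81 = 0  ⇒  r_C1 = 9 (r>0 drops 1)

9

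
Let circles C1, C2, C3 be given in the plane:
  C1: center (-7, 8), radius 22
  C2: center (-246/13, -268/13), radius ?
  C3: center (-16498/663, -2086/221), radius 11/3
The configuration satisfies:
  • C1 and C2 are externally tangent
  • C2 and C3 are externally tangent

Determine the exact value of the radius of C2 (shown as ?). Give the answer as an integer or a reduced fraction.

9

1. [ext C1·C2]  r_C2² + 44r_C2 − 477 = 0  ⇒  r_C2 = 9 (r>0 drops 1)
2. [ext C2·C3]  r_C2² + (22/3)r_C2 − 147 = 0  ⇒  r_C2 = 9 (r>0 drops 1)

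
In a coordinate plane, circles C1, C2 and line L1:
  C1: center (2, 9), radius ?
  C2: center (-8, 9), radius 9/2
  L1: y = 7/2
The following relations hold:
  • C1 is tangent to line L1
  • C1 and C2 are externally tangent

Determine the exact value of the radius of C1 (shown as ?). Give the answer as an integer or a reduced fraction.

11/2

1. [C1‖L1]  r_C1² − 121/4 = 0  ⇒  r_C1 = 11/2 (r>0 drops 1)
2. [ext C1·C2]  r_C1² + 9r_C1 − 319/4 = 0  ⇒  r_C1 = 11/2 (r>0 drops 1)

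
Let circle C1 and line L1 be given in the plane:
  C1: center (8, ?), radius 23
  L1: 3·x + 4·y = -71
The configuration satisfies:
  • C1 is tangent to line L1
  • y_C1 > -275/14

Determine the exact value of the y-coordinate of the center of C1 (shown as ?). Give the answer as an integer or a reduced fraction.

5

1. [C1‖L1]  y_C1² + (95/2)y_C1 − 525/2 = 0  ⇒  y_C1 = -105/2 or 5
2. given y_C1 > -275/14: keep 5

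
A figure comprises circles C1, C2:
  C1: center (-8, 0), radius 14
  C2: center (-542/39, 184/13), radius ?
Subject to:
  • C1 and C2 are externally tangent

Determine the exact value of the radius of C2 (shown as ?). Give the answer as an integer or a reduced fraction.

4/3

1. [ext C1·C2]  r_C2² + 28r_C2 − 352/9 = 0  ⇒  r_C2 = 4/3 (r>0 drops 1)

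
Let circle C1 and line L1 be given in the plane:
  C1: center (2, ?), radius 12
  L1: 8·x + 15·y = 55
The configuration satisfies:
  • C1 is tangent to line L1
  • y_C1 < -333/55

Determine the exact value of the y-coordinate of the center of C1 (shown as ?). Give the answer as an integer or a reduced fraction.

-11

1. [C1‖L1]  y_C1² − (26/5)y_C1 − 891/5 = 0  ⇒  y_C1 = -11 or 81/5
2. given y_C1 < -333/55: keep -11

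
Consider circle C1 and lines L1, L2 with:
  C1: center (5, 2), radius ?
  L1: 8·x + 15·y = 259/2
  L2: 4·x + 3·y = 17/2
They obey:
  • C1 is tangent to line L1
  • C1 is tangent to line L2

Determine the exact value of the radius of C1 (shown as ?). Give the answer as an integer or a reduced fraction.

7/2

1. [C1‖L1]  r_C1² − 49/4 = 0  ⇒  r_C1 = 7/2 (r>0 drops 1)
2. [C1‖L2]  r_C1² − 49/4 = 0  ⇒  r_C1 = 7/2 (r>0 drops 1)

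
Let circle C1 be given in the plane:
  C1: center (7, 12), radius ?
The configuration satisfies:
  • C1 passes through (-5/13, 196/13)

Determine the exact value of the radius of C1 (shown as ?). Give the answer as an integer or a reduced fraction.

1. [C1∋P]  r_C1² − 64 = 0  ⇒  r_C1 = 8 (r>0 drops 1)

8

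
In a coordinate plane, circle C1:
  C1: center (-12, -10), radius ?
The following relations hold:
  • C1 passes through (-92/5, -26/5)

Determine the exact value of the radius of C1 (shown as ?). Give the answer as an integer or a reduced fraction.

1. [C1∋P]  r_C1² − 64 = 0  ⇒  r_C1 = 8 (r>0 drops 1)

8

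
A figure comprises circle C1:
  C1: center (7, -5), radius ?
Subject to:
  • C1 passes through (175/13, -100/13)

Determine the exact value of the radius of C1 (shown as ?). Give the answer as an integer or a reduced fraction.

7

1. [C1∋P]  r_C1² − 49 = 0  ⇒  r_C1 = 7 (r>0 drops 1)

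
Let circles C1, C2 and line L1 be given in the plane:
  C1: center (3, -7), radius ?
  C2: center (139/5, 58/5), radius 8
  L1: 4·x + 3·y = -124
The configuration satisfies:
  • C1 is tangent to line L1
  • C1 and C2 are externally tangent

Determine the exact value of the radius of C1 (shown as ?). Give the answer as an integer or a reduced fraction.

1. [C1‖L1]  r_C1² − 529 = 0  ⇒  r_C1 = 23 (r>0 drops 1)
2. [ext C1·C2]  r_C1² + 16r_C1 − 897 = 0  ⇒  r_C1 = 23 (r>0 drops 1)

23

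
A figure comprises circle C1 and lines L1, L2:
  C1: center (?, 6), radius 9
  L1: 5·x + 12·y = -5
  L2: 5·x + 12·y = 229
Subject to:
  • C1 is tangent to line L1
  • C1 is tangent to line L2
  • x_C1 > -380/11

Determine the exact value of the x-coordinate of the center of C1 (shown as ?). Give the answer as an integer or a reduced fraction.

8

1. [C1‖L1]  x_C1² + (154/5)x_C1 − 1552/5 = 0  ⇒  x_C1 = -194/5 or 8
2. [C1‖L2]  x_C1² − (314/5)x_C1 + 2192/5 = 0  ⇒  x_C1 = 8 or 274/5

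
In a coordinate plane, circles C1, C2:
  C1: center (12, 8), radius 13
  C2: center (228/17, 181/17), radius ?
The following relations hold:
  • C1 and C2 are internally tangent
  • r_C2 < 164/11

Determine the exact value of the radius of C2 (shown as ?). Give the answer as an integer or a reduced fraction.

1. [int C1,C2]  r_C2² − 26r_C2 + 160 = 0  ⇒  r_C2 = 10 or 16
2. given r_C2 < 164/11: keep 10

10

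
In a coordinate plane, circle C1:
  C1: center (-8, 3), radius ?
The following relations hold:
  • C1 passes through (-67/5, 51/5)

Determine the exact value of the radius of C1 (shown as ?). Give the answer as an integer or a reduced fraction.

1. [C1∋P]  r_C1² − 81 = 0  ⇒  r_C1 = 9 (r>0 drops 1)

9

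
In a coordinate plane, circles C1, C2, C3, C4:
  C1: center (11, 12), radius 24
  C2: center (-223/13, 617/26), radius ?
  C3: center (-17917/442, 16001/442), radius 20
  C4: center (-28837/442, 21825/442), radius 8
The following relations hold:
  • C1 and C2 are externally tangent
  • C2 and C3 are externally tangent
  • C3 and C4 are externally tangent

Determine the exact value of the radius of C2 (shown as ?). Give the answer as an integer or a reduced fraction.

13/2

1. [ext C1·C2]  r_C2² + 48r_C2 − 1417/4 = 0  ⇒  r_C2 = 13/2 (r>0 drops 1)
2. [ext C2·C3]  r_C2² + 40r_C2 − 1209/4 = 0  ⇒  r_C2 = 13/2 (r>0 drops 1)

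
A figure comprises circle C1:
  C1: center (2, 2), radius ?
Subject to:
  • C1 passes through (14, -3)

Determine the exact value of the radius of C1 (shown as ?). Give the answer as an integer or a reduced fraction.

13

1. [C1∋P]  r_C1² − 169 = 0  ⇒  r_C1 = 13 (r>0 drops 1)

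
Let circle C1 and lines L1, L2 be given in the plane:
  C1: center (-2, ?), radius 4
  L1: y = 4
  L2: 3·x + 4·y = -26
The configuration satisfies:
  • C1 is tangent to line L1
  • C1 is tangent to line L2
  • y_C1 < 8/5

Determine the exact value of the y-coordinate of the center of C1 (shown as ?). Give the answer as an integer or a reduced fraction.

1. [C1‖L1]  y_C1² − 8y_C1 = 0  ⇒  y_C1 = 0 or 8
2. [C1‖L2]  y_C1² + 10y_C1 = 0  ⇒  y_C1 = -10 or 0

0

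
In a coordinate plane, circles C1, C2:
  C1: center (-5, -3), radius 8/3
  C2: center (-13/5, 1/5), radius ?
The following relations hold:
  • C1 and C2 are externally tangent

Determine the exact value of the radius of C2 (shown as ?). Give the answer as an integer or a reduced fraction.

1. [ext C1·C2]  r_C2² + (16/3)r_C2 − 80/9 = 0  ⇒  r_C2 = 4/3 (r>0 drops 1)

4/3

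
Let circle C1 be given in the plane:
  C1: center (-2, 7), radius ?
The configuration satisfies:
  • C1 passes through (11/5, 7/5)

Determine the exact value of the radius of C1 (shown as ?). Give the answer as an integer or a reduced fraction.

1. [C1∋P]  r_C1² − 49 = 0  ⇒  r_C1 = 7 (r>0 drops 1)

7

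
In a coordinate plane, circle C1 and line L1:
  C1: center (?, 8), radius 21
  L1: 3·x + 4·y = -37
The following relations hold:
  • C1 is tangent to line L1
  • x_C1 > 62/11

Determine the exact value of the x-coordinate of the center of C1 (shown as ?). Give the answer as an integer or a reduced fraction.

12

1. [C1‖L1]  x_C1² + 46x_C1 − 696 = 0  ⇒  x_C1 = -58 or 12
2. given x_C1 > 62/11: keep 12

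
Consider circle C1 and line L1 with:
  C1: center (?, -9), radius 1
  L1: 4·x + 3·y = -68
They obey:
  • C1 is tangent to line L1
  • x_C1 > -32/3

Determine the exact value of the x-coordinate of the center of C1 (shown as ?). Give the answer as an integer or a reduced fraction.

-9

1. [C1‖L1]  x_C1² + (41/2)x_C1 + 207/2 = 0  ⇒  x_C1 = -23/2 or -9
2. given x_C1 > -32/3: keep -9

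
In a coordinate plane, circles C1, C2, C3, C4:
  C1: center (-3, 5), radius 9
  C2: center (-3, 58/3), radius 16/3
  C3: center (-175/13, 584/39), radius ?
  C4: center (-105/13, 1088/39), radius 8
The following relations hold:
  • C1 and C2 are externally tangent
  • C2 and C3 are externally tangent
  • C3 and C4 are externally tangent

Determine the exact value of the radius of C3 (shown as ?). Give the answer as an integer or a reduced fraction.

1. [ext C2·C3]  r_C3² + (32/3)r_C3 − 100 = 0  ⇒  r_C3 = 6 (r>0 drops 1)
2. [ext C3·C4]  r_C3² + 16r_C3 − 132 = 0  ⇒  r_C3 = 6 (r>0 drops 1)

6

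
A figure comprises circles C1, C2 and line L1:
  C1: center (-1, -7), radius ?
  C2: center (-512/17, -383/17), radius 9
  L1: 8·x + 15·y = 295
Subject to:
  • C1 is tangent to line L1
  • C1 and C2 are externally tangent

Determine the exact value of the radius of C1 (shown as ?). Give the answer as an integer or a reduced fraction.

24

1. [C1‖L1]  r_C1² − 576 = 0  ⇒  r_C1 = 24 (r>0 drops 1)
2. [ext C1·C2]  r_C1² + 18r_C1 − 1008 = 0  ⇒  r_C1 = 24 (r>0 drops 1)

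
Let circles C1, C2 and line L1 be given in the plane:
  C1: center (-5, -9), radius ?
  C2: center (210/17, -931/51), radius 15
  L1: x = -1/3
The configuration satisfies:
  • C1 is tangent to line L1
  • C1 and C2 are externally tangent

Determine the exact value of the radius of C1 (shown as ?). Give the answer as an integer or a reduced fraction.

1. [C1‖L1]  r_C1² − 196/9 = 0  ⇒  r_C1 = 14/3 (r>0 drops 1)
2. [ext C1·C2]  r_C1² + 30r_C1 − 1456/9 = 0  ⇒  r_C1 = 14/3 (r>0 drops 1)

14/3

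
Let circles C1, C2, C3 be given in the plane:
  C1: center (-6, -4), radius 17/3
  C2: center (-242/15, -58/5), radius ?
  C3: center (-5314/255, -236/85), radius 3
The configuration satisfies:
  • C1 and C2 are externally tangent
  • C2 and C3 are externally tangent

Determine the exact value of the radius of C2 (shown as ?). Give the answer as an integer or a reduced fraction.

7

1. [ext C1·C2]  r_C2² + (34/3)r_C2 − 385/3 = 0  ⇒  r_C2 = 7 (r>0 drops 1)
2. [ext C2·C3]  r_C2² + 6r_C2 − 91 = 0  ⇒  r_C2 = 7 (r>0 drops 1)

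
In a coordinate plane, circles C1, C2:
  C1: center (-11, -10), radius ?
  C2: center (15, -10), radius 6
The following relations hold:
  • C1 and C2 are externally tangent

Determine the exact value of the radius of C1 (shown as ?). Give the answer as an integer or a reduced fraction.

20

1. [ext C1·C2]  r_C1² + 12r_C1 − 640 = 0  ⇒  r_C1 = 20 (r>0 drops 1)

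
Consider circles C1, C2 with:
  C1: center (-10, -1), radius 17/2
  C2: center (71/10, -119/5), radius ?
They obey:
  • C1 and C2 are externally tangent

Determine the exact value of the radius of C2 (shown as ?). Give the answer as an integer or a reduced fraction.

1. [ext C1·C2]  r_C2² + 17r_C2 − 740 = 0  ⇒  r_C2 = 20 (r>0 drops 1)

20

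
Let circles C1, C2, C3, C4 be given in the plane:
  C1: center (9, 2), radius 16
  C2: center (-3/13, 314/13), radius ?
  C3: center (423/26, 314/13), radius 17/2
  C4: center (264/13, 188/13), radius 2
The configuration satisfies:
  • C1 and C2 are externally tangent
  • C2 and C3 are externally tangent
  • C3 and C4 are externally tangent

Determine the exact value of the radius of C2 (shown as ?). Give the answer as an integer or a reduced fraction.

1. [ext C1·C2]  r_C2² + 32r_C2 − 320 = 0  ⇒  r_C2 = 8 (r>0 drops 1)
2. [ext C2·C3]  r_C2² + 17r_C2 − 200 = 0  ⇒  r_C2 = 8 (r>0 drops 1)

8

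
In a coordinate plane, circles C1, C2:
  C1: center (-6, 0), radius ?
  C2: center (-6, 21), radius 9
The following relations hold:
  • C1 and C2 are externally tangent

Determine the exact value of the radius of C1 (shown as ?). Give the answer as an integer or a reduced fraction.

1. [ext C1·C2]  r_C1² + 18r_C1 − 360 = 0  ⇒  r_C1 = 12 (r>0 drops 1)

12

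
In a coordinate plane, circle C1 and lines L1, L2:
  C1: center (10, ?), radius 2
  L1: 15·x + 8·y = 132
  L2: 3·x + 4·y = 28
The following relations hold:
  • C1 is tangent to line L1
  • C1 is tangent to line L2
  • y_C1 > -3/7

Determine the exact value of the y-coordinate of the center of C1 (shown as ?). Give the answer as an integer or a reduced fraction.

2

1. [C1‖L1]  y_C1² + (9/2)y_C1 − 13 = 0  ⇒  y_C1 = -13/2 or 2
2. [C1‖L2]  y_C1² + 1y_C1 − 6 = 0  ⇒  y_C1 = -3 or 2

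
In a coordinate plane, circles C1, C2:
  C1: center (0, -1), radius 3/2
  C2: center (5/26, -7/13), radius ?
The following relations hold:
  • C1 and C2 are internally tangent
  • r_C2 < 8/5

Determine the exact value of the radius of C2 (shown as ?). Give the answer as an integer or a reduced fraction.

1

1. [int C1,C2]  r_C2² − 3r_C2 + 2 = 0  ⇒  r_C2 = 1 or 2
2. given r_C2 < 8/5: keep 1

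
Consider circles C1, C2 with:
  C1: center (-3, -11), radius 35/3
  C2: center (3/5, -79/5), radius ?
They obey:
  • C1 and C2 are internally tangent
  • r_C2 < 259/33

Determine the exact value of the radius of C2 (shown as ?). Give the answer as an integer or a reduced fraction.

1. [int C1,C2]  r_C2² − (70/3)r_C2 + 901/9 = 0  ⇒  r_C2 = 17/3 or 53/3
2. given r_C2 < 259/33: keep 17/3

17/3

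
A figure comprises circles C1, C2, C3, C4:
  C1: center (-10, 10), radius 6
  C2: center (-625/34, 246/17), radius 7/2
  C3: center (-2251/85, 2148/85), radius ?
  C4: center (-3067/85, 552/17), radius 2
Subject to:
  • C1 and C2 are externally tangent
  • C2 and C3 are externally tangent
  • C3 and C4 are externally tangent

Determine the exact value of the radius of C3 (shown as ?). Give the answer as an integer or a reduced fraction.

10

1. [ext C2·C3]  r_C3² + 7r_C3 − 170 = 0  ⇒  r_C3 = 10 (r>0 drops 1)
2. [ext C3·C4]  r_C3² + 4r_C3 − 140 = 0  ⇒  r_C3 = 10 (r>0 drops 1)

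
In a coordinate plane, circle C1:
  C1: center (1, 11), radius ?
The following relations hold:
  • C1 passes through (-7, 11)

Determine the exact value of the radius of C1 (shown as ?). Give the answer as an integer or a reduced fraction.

1. [C1∋P]  r_C1² − 64 = 0  ⇒  r_C1 = 8 (r>0 drops 1)

8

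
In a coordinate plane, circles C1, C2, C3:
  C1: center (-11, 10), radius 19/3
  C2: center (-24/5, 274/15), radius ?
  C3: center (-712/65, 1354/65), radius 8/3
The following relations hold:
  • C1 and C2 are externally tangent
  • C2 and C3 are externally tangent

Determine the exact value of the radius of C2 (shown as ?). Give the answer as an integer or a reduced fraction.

1. [ext C1·C2]  r_C2² + (38/3)r_C2 − 200/3 = 0  ⇒  r_C2 = 4 (r>0 drops 1)
2. [ext C2·C3]  r_C2² + (16/3)r_C2 − 112/3 = 0  ⇒  r_C2 = 4 (r>0 drops 1)

4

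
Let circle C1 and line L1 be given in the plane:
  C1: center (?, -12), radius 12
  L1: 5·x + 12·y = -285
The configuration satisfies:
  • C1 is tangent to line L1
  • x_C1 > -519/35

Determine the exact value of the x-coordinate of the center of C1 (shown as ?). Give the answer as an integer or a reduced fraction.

1. [C1‖L1]  x_C1² + (282/5)x_C1 − 891/5 = 0  ⇒  x_C1 = -297/5 or 3
2. given x_C1 > -519/35: keep 3

3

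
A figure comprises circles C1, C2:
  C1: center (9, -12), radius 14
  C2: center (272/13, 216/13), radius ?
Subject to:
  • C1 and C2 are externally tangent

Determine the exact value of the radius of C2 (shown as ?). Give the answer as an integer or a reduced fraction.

17

1. [ext C1·C2]  r_C2² + 28r_C2 − 765 = 0  ⇒  r_C2 = 17 (r>0 drops 1)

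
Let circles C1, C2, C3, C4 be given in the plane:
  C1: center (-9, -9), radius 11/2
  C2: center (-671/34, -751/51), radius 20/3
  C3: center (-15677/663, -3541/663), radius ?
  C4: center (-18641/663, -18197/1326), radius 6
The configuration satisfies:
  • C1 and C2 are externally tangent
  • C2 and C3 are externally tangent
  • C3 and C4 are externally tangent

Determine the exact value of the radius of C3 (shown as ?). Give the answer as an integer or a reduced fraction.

1. [ext C2·C3]  r_C3² + (40/3)r_C3 − 707/12 = 0  ⇒  r_C3 = 7/2 (r>0 drops 1)
2. [ext C3·C4]  r_C3² + 12r_C3 − 217/4 = 0  ⇒  r_C3 = 7/2 (r>0 drops 1)

7/2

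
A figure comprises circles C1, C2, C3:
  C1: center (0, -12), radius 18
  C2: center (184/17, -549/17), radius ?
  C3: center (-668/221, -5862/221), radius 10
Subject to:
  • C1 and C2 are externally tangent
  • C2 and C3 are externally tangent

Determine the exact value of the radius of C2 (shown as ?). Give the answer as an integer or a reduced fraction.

5

1. [ext C1·C2]  r_C2² + 36r_C2 − 205 = 0  ⇒  r_C2 = 5 (r>0 drops 1)
2. [ext C2·C3]  r_C2² + 20r_C2 − 125 = 0  ⇒  r_C2 = 5 (r>0 drops 1)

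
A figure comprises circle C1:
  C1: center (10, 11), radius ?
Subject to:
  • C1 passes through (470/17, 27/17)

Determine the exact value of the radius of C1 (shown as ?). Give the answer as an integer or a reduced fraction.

1. [C1∋P]  r_C1² − 400 = 0  ⇒  r_C1 = 20 (r>0 drops 1)

20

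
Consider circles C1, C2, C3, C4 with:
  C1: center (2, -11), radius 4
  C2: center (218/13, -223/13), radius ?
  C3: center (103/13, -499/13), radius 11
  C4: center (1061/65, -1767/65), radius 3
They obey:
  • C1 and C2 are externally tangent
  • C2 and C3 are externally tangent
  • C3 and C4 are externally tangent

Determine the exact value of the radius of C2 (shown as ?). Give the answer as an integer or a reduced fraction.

1. [ext C1·C2]  r_C2² + 8r_C2 − 240 = 0  ⇒  r_C2 = 12 (r>0 drops 1)
2. [ext C2·C3]  r_C2² + 22r_C2 − 408 = 0  ⇒  r_C2 = 12 (r>0 drops 1)

12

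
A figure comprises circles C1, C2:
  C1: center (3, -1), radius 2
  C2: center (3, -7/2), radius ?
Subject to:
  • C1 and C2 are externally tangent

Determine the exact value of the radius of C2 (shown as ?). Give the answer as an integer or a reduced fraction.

1/2

1. [ext C1·C2]  r_C2² + 4r_C2 − 9/4 = 0  ⇒  r_C2 = 1/2 (r>0 drops 1)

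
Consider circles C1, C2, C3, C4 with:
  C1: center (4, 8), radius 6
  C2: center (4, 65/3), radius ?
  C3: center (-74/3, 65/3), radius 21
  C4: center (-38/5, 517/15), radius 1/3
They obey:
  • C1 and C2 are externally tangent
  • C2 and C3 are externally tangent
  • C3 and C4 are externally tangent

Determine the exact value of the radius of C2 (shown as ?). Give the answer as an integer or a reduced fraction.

23/3

1. [ext C1·C2]  r_C2² + 12r_C2 − 1357/9 = 0  ⇒  r_C2 = 23/3 (r>0 drops 1)
2. [ext C2·C3]  r_C2² + 42r_C2 − 3427/9 = 0  ⇒  r_C2 = 23/3 (r>0 drops 1)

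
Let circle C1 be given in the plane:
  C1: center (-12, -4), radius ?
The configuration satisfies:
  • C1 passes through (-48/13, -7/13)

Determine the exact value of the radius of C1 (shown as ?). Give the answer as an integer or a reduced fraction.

1. [C1∋P]  r_C1² − 81 = 0  ⇒  r_C1 = 9 (r>0 drops 1)

9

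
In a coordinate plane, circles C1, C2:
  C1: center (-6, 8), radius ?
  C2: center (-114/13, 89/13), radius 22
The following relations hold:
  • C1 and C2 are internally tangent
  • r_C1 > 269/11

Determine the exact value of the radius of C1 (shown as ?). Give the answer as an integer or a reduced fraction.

1. [int C1,C2]  r_C1² − 44r_C1 + 475 = 0  ⇒  r_C1 = 19 or 25
2. given r_C1 > 269/11: keep 25

25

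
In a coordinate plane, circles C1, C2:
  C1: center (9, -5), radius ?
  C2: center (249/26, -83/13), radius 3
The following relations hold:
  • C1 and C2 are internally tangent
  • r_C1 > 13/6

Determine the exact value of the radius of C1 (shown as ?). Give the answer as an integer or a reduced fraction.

9/2

1. [int C1,C2]  r_C1² − 6r_C1 + 27/4 = 0  ⇒  r_C1 = 3/2 or 9/2
2. given r_C1 > 13/6: keep 9/2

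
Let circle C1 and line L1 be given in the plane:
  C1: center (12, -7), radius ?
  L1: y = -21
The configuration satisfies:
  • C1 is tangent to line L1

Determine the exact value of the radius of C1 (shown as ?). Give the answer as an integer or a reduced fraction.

1. [C1‖L1]  r_C1² − 196 = 0  ⇒  r_C1 = 14 (r>0 drops 1)

14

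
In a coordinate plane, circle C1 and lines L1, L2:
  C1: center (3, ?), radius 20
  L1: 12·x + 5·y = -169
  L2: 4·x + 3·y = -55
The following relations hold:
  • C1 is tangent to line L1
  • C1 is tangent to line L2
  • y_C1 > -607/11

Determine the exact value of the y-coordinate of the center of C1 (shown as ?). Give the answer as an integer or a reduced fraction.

11

1. [C1‖L1]  y_C1² + 82y_C1 − 1023 = 0  ⇒  y_C1 = -93 or 11
2. [C1‖L2]  y_C1² + (134/3)y_C1 − 1837/3 = 0  ⇒  y_C1 = -167/3 or 11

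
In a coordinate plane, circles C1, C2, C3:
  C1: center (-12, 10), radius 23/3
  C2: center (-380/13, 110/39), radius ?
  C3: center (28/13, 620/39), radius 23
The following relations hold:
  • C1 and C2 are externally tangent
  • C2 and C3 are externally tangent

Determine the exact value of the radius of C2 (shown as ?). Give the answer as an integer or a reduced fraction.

1. [ext C1·C2]  r_C2² + (46/3)r_C2 − 869/3 = 0  ⇒  r_C2 = 11 (r>0 drops 1)
2. [ext C2·C3]  r_C2² + 46r_C2 − 627 = 0  ⇒  r_C2 = 11 (r>0 drops 1)

11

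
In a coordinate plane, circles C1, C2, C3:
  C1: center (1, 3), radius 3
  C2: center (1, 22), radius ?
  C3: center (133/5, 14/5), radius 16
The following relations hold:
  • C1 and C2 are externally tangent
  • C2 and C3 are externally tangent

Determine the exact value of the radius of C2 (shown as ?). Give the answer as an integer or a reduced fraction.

16

1. [ext C1·C2]  r_C2² + 6r_C2 − 352 = 0  ⇒  r_C2 = 16 (r>0 drops 1)
2. [ext C2·C3]  r_C2² + 32r_C2 − 768 = 0  ⇒  r_C2 = 16 (r>0 drops 1)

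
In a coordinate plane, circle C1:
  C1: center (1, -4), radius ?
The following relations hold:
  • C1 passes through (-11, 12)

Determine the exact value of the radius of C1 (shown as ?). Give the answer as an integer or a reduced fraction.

20

1. [C1∋P]  r_C1² − 400 = 0  ⇒  r_C1 = 20 (r>0 drops 1)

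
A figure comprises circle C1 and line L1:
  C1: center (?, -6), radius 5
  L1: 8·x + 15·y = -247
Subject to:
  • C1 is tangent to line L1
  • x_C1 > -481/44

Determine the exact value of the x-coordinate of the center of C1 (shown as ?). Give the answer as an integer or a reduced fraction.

-9

1. [C1‖L1]  x_C1² + (157/4)x_C1 + 1089/4 = 0  ⇒  x_C1 = -121/4 or -9
2. given x_C1 > -481/44: keep -9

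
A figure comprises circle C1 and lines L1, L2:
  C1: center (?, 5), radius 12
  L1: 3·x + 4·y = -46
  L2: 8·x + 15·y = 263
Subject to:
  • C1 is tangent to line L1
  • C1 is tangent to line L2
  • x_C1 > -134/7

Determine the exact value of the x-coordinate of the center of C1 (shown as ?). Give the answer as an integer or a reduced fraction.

1. [C1‖L1]  x_C1² + 44x_C1 + 84 = 0  ⇒  x_C1 = -42 or -2
2. [C1‖L2]  x_C1² − 47x_C1 − 98 = 0  ⇒  x_C1 = -2 or 49

-2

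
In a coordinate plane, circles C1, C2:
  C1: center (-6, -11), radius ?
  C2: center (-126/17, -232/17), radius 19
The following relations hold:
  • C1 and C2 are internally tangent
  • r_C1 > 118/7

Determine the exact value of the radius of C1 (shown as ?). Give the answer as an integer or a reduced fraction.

1. [int C1,C2]  r_C1² − 38r_C1 + 352 = 0  ⇒  r_C1 = 16 or 22
2. given r_C1 > 118/7: keep 22

22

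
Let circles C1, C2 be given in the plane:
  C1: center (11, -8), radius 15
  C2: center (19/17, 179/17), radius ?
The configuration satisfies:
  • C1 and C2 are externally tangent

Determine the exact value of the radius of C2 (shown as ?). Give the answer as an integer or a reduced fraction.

6

1. [ext C1·C2]  r_C2² + 30r_C2 − 216 = 0  ⇒  r_C2 = 6 (r>0 drops 1)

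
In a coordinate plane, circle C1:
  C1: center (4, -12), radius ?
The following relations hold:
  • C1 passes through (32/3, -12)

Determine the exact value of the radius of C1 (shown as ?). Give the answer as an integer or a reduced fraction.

1. [C1∋P]  r_C1² − 400/9 = 0  ⇒  r_C1 = 20/3 (r>0 drops 1)

20/3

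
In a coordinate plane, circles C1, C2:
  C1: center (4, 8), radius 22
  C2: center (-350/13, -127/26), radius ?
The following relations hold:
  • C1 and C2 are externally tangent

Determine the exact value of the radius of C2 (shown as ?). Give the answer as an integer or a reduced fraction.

1. [ext C1·C2]  r_C2² + 44r_C2 − 2553/4 = 0  ⇒  r_C2 = 23/2 (r>0 drops 1)

23/2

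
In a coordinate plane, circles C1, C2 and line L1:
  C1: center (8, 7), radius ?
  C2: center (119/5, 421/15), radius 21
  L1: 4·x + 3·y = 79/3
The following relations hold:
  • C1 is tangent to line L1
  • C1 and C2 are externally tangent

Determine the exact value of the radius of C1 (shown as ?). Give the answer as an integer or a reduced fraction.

16/3

1. [C1‖L1]  r_C1² − 256/9 = 0  ⇒  r_C1 = 16/3 (r>0 drops 1)
2. [ext C1·C2]  r_C1² + 42r_C1 − 2272/9 = 0  ⇒  r_C1 = 16/3 (r>0 drops 1)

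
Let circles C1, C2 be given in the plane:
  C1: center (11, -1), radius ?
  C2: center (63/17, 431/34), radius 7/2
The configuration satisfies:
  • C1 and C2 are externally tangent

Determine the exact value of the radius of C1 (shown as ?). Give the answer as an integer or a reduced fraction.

12

1. [ext C1·C2]  r_C1² + 7r_C1 − 228 = 0  ⇒  r_C1 = 12 (r>0 drops 1)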